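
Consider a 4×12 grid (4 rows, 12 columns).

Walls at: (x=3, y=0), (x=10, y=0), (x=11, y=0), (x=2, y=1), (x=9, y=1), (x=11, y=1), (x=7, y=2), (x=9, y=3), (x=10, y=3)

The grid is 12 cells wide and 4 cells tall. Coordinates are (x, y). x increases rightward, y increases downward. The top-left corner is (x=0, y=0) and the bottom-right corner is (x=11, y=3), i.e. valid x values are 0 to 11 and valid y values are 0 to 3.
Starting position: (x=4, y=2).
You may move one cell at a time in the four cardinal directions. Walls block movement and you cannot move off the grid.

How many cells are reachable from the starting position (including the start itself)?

BFS flood-fill from (x=4, y=2):
  Distance 0: (x=4, y=2)
  Distance 1: (x=4, y=1), (x=3, y=2), (x=5, y=2), (x=4, y=3)
  Distance 2: (x=4, y=0), (x=3, y=1), (x=5, y=1), (x=2, y=2), (x=6, y=2), (x=3, y=3), (x=5, y=3)
  Distance 3: (x=5, y=0), (x=6, y=1), (x=1, y=2), (x=2, y=3), (x=6, y=3)
  Distance 4: (x=6, y=0), (x=1, y=1), (x=7, y=1), (x=0, y=2), (x=1, y=3), (x=7, y=3)
  Distance 5: (x=1, y=0), (x=7, y=0), (x=0, y=1), (x=8, y=1), (x=0, y=3), (x=8, y=3)
  Distance 6: (x=0, y=0), (x=2, y=0), (x=8, y=0), (x=8, y=2)
  Distance 7: (x=9, y=0), (x=9, y=2)
  Distance 8: (x=10, y=2)
  Distance 9: (x=10, y=1), (x=11, y=2)
  Distance 10: (x=11, y=3)
Total reachable: 39 (grid has 39 open cells total)

Answer: Reachable cells: 39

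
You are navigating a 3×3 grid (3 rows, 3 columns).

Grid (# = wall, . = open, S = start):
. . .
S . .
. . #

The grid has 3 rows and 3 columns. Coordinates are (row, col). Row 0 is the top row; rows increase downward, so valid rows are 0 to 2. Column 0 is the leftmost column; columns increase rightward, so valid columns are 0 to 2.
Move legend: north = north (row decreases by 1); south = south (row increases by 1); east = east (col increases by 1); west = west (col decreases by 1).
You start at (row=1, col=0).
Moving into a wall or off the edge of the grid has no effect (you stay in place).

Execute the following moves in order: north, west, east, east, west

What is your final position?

Answer: Final position: (row=0, col=1)

Derivation:
Start: (row=1, col=0)
  north (north): (row=1, col=0) -> (row=0, col=0)
  west (west): blocked, stay at (row=0, col=0)
  east (east): (row=0, col=0) -> (row=0, col=1)
  east (east): (row=0, col=1) -> (row=0, col=2)
  west (west): (row=0, col=2) -> (row=0, col=1)
Final: (row=0, col=1)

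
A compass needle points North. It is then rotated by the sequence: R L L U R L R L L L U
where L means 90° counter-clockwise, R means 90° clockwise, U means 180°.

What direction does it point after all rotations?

Start: North
  R (right (90° clockwise)) -> East
  L (left (90° counter-clockwise)) -> North
  L (left (90° counter-clockwise)) -> West
  U (U-turn (180°)) -> East
  R (right (90° clockwise)) -> South
  L (left (90° counter-clockwise)) -> East
  R (right (90° clockwise)) -> South
  L (left (90° counter-clockwise)) -> East
  L (left (90° counter-clockwise)) -> North
  L (left (90° counter-clockwise)) -> West
  U (U-turn (180°)) -> East
Final: East

Answer: Final heading: East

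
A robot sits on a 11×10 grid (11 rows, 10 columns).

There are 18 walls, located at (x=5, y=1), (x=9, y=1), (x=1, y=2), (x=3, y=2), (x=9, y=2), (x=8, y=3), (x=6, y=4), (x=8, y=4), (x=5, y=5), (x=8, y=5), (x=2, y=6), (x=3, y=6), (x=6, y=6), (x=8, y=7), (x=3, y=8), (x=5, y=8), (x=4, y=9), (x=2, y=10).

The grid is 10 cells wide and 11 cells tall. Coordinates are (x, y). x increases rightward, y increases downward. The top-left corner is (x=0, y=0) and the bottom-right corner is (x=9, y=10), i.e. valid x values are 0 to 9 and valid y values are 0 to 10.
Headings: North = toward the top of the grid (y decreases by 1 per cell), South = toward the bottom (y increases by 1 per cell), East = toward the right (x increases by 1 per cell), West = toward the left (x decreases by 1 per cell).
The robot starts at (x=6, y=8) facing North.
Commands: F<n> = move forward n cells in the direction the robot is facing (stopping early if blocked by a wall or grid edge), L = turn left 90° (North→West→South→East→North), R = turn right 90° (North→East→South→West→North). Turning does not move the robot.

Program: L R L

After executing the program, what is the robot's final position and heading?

Answer: Final position: (x=6, y=8), facing West

Derivation:
Start: (x=6, y=8), facing North
  L: turn left, now facing West
  R: turn right, now facing North
  L: turn left, now facing West
Final: (x=6, y=8), facing West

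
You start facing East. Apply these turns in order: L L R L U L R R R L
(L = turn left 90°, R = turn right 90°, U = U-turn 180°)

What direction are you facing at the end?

Start: East
  L (left (90° counter-clockwise)) -> North
  L (left (90° counter-clockwise)) -> West
  R (right (90° clockwise)) -> North
  L (left (90° counter-clockwise)) -> West
  U (U-turn (180°)) -> East
  L (left (90° counter-clockwise)) -> North
  R (right (90° clockwise)) -> East
  R (right (90° clockwise)) -> South
  R (right (90° clockwise)) -> West
  L (left (90° counter-clockwise)) -> South
Final: South

Answer: Final heading: South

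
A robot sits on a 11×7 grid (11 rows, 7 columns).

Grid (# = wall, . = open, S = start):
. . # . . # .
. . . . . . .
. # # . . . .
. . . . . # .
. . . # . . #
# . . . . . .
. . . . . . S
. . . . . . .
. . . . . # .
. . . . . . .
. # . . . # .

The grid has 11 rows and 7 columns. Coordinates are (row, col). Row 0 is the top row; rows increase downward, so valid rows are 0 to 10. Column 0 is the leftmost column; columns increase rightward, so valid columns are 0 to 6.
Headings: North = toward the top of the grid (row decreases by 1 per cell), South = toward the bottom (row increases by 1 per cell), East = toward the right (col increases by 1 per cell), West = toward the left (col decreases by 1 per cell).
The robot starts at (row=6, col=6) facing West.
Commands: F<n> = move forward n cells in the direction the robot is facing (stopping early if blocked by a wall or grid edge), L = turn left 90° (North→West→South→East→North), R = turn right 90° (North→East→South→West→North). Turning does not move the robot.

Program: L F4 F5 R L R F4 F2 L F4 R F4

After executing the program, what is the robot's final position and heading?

Start: (row=6, col=6), facing West
  L: turn left, now facing South
  F4: move forward 4, now at (row=10, col=6)
  F5: move forward 0/5 (blocked), now at (row=10, col=6)
  R: turn right, now facing West
  L: turn left, now facing South
  R: turn right, now facing West
  F4: move forward 0/4 (blocked), now at (row=10, col=6)
  F2: move forward 0/2 (blocked), now at (row=10, col=6)
  L: turn left, now facing South
  F4: move forward 0/4 (blocked), now at (row=10, col=6)
  R: turn right, now facing West
  F4: move forward 0/4 (blocked), now at (row=10, col=6)
Final: (row=10, col=6), facing West

Answer: Final position: (row=10, col=6), facing West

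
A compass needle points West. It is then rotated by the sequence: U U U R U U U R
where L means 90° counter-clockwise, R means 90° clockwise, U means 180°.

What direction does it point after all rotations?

Answer: Final heading: East

Derivation:
Start: West
  U (U-turn (180°)) -> East
  U (U-turn (180°)) -> West
  U (U-turn (180°)) -> East
  R (right (90° clockwise)) -> South
  U (U-turn (180°)) -> North
  U (U-turn (180°)) -> South
  U (U-turn (180°)) -> North
  R (right (90° clockwise)) -> East
Final: East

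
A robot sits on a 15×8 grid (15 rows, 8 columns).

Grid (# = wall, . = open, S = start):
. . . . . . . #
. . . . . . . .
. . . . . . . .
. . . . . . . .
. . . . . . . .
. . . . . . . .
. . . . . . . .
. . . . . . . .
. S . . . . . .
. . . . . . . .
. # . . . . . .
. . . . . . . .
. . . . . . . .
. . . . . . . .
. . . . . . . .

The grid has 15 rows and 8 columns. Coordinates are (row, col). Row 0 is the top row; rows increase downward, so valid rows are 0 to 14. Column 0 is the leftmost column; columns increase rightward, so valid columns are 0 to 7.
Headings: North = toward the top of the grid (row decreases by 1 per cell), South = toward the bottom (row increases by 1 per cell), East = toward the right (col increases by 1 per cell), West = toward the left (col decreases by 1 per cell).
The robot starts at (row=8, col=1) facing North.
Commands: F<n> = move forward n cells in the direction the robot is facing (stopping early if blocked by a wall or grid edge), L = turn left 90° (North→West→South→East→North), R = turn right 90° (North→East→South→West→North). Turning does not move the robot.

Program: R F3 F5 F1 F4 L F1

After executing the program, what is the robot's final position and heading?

Start: (row=8, col=1), facing North
  R: turn right, now facing East
  F3: move forward 3, now at (row=8, col=4)
  F5: move forward 3/5 (blocked), now at (row=8, col=7)
  F1: move forward 0/1 (blocked), now at (row=8, col=7)
  F4: move forward 0/4 (blocked), now at (row=8, col=7)
  L: turn left, now facing North
  F1: move forward 1, now at (row=7, col=7)
Final: (row=7, col=7), facing North

Answer: Final position: (row=7, col=7), facing North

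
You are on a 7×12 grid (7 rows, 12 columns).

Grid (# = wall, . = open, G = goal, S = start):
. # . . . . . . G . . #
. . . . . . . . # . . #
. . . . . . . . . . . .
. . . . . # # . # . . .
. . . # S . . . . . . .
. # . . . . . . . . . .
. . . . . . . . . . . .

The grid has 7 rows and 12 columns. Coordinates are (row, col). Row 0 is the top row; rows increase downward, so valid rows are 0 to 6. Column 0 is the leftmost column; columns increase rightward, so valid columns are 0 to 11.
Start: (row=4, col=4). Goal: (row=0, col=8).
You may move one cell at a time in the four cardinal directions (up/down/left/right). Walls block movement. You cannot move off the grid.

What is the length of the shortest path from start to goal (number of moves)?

BFS from (row=4, col=4) until reaching (row=0, col=8):
  Distance 0: (row=4, col=4)
  Distance 1: (row=3, col=4), (row=4, col=5), (row=5, col=4)
  Distance 2: (row=2, col=4), (row=3, col=3), (row=4, col=6), (row=5, col=3), (row=5, col=5), (row=6, col=4)
  Distance 3: (row=1, col=4), (row=2, col=3), (row=2, col=5), (row=3, col=2), (row=4, col=7), (row=5, col=2), (row=5, col=6), (row=6, col=3), (row=6, col=5)
  Distance 4: (row=0, col=4), (row=1, col=3), (row=1, col=5), (row=2, col=2), (row=2, col=6), (row=3, col=1), (row=3, col=7), (row=4, col=2), (row=4, col=8), (row=5, col=7), (row=6, col=2), (row=6, col=6)
  Distance 5: (row=0, col=3), (row=0, col=5), (row=1, col=2), (row=1, col=6), (row=2, col=1), (row=2, col=7), (row=3, col=0), (row=4, col=1), (row=4, col=9), (row=5, col=8), (row=6, col=1), (row=6, col=7)
  Distance 6: (row=0, col=2), (row=0, col=6), (row=1, col=1), (row=1, col=7), (row=2, col=0), (row=2, col=8), (row=3, col=9), (row=4, col=0), (row=4, col=10), (row=5, col=9), (row=6, col=0), (row=6, col=8)
  Distance 7: (row=0, col=7), (row=1, col=0), (row=2, col=9), (row=3, col=10), (row=4, col=11), (row=5, col=0), (row=5, col=10), (row=6, col=9)
  Distance 8: (row=0, col=0), (row=0, col=8), (row=1, col=9), (row=2, col=10), (row=3, col=11), (row=5, col=11), (row=6, col=10)  <- goal reached here
One shortest path (8 moves): (row=4, col=4) -> (row=4, col=5) -> (row=4, col=6) -> (row=4, col=7) -> (row=3, col=7) -> (row=2, col=7) -> (row=1, col=7) -> (row=0, col=7) -> (row=0, col=8)

Answer: Shortest path length: 8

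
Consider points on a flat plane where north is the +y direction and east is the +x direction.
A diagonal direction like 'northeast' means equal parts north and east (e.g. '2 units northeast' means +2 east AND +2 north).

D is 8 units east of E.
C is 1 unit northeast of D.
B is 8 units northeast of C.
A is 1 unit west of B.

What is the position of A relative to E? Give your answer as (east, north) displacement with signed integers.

Answer: A is at (east=16, north=9) relative to E.

Derivation:
Place E at the origin (east=0, north=0).
  D is 8 units east of E: delta (east=+8, north=+0); D at (east=8, north=0).
  C is 1 unit northeast of D: delta (east=+1, north=+1); C at (east=9, north=1).
  B is 8 units northeast of C: delta (east=+8, north=+8); B at (east=17, north=9).
  A is 1 unit west of B: delta (east=-1, north=+0); A at (east=16, north=9).
Therefore A relative to E: (east=16, north=9).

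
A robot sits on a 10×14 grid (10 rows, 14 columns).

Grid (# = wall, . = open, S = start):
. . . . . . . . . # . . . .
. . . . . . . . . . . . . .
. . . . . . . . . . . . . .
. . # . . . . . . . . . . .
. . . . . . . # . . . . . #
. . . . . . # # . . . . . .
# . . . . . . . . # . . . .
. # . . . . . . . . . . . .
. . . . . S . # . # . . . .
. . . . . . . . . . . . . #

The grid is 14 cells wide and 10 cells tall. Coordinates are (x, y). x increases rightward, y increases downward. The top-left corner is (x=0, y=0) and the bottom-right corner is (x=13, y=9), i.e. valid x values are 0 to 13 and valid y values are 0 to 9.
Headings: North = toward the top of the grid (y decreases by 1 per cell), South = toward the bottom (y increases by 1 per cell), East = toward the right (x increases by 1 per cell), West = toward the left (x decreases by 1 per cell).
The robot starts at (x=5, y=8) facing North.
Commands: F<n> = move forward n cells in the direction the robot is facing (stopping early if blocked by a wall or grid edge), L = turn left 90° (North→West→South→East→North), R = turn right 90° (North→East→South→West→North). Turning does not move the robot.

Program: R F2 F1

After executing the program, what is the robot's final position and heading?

Start: (x=5, y=8), facing North
  R: turn right, now facing East
  F2: move forward 1/2 (blocked), now at (x=6, y=8)
  F1: move forward 0/1 (blocked), now at (x=6, y=8)
Final: (x=6, y=8), facing East

Answer: Final position: (x=6, y=8), facing East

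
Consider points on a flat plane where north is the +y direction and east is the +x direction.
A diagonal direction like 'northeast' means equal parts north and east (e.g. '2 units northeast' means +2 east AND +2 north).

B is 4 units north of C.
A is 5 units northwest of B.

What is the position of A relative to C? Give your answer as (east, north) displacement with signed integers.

Place C at the origin (east=0, north=0).
  B is 4 units north of C: delta (east=+0, north=+4); B at (east=0, north=4).
  A is 5 units northwest of B: delta (east=-5, north=+5); A at (east=-5, north=9).
Therefore A relative to C: (east=-5, north=9).

Answer: A is at (east=-5, north=9) relative to C.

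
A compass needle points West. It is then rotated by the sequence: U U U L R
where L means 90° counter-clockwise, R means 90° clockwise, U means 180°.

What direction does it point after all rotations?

Answer: Final heading: East

Derivation:
Start: West
  U (U-turn (180°)) -> East
  U (U-turn (180°)) -> West
  U (U-turn (180°)) -> East
  L (left (90° counter-clockwise)) -> North
  R (right (90° clockwise)) -> East
Final: East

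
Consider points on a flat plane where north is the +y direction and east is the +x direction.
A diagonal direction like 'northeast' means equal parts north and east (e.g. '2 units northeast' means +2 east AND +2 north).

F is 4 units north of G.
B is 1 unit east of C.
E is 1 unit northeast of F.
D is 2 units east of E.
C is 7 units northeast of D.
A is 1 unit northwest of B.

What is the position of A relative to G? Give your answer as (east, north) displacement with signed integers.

Answer: A is at (east=10, north=13) relative to G.

Derivation:
Place G at the origin (east=0, north=0).
  F is 4 units north of G: delta (east=+0, north=+4); F at (east=0, north=4).
  E is 1 unit northeast of F: delta (east=+1, north=+1); E at (east=1, north=5).
  D is 2 units east of E: delta (east=+2, north=+0); D at (east=3, north=5).
  C is 7 units northeast of D: delta (east=+7, north=+7); C at (east=10, north=12).
  B is 1 unit east of C: delta (east=+1, north=+0); B at (east=11, north=12).
  A is 1 unit northwest of B: delta (east=-1, north=+1); A at (east=10, north=13).
Therefore A relative to G: (east=10, north=13).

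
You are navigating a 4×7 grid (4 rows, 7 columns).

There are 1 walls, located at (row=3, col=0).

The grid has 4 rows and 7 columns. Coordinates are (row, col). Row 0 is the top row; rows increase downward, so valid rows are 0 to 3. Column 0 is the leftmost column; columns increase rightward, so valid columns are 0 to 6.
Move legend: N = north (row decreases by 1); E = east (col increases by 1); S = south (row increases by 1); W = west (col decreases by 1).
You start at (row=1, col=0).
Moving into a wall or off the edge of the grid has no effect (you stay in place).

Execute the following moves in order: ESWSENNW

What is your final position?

Answer: Final position: (row=0, col=0)

Derivation:
Start: (row=1, col=0)
  E (east): (row=1, col=0) -> (row=1, col=1)
  S (south): (row=1, col=1) -> (row=2, col=1)
  W (west): (row=2, col=1) -> (row=2, col=0)
  S (south): blocked, stay at (row=2, col=0)
  E (east): (row=2, col=0) -> (row=2, col=1)
  N (north): (row=2, col=1) -> (row=1, col=1)
  N (north): (row=1, col=1) -> (row=0, col=1)
  W (west): (row=0, col=1) -> (row=0, col=0)
Final: (row=0, col=0)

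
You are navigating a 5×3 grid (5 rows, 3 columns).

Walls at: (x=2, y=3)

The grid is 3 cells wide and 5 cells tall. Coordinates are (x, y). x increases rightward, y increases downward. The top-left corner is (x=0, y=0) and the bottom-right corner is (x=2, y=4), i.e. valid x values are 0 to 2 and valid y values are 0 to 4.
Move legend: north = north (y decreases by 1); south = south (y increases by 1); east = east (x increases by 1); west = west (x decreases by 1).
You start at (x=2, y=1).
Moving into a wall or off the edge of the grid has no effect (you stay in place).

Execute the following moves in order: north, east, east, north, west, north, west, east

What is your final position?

Answer: Final position: (x=1, y=0)

Derivation:
Start: (x=2, y=1)
  north (north): (x=2, y=1) -> (x=2, y=0)
  east (east): blocked, stay at (x=2, y=0)
  east (east): blocked, stay at (x=2, y=0)
  north (north): blocked, stay at (x=2, y=0)
  west (west): (x=2, y=0) -> (x=1, y=0)
  north (north): blocked, stay at (x=1, y=0)
  west (west): (x=1, y=0) -> (x=0, y=0)
  east (east): (x=0, y=0) -> (x=1, y=0)
Final: (x=1, y=0)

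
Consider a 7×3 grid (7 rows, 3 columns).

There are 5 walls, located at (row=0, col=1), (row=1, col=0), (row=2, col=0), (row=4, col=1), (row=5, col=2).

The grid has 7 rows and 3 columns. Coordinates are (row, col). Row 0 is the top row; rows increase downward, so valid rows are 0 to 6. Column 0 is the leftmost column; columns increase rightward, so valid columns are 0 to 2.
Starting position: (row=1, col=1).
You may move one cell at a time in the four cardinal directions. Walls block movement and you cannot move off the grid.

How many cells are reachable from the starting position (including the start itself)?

BFS flood-fill from (row=1, col=1):
  Distance 0: (row=1, col=1)
  Distance 1: (row=1, col=2), (row=2, col=1)
  Distance 2: (row=0, col=2), (row=2, col=2), (row=3, col=1)
  Distance 3: (row=3, col=0), (row=3, col=2)
  Distance 4: (row=4, col=0), (row=4, col=2)
  Distance 5: (row=5, col=0)
  Distance 6: (row=5, col=1), (row=6, col=0)
  Distance 7: (row=6, col=1)
  Distance 8: (row=6, col=2)
Total reachable: 15 (grid has 16 open cells total)

Answer: Reachable cells: 15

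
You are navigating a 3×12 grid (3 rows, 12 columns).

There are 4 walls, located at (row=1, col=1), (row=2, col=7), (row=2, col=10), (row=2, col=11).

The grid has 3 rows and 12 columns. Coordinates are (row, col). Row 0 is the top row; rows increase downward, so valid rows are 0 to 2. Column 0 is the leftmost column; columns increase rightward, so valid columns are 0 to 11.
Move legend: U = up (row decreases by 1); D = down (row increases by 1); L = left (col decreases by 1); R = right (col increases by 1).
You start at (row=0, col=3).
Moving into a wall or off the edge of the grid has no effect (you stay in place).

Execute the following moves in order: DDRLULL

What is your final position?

Start: (row=0, col=3)
  D (down): (row=0, col=3) -> (row=1, col=3)
  D (down): (row=1, col=3) -> (row=2, col=3)
  R (right): (row=2, col=3) -> (row=2, col=4)
  L (left): (row=2, col=4) -> (row=2, col=3)
  U (up): (row=2, col=3) -> (row=1, col=3)
  L (left): (row=1, col=3) -> (row=1, col=2)
  L (left): blocked, stay at (row=1, col=2)
Final: (row=1, col=2)

Answer: Final position: (row=1, col=2)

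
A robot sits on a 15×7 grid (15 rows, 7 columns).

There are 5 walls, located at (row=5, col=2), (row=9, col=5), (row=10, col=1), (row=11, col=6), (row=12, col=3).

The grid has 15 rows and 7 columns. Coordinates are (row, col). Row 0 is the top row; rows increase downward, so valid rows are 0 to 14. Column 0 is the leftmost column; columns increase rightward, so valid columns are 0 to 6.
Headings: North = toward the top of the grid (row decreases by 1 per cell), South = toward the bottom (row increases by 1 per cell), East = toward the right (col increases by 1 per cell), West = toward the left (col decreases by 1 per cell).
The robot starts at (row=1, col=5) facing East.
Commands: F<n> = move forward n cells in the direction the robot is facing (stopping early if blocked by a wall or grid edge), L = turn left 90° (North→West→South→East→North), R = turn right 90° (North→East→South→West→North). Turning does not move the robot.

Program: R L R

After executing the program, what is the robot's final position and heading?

Answer: Final position: (row=1, col=5), facing South

Derivation:
Start: (row=1, col=5), facing East
  R: turn right, now facing South
  L: turn left, now facing East
  R: turn right, now facing South
Final: (row=1, col=5), facing South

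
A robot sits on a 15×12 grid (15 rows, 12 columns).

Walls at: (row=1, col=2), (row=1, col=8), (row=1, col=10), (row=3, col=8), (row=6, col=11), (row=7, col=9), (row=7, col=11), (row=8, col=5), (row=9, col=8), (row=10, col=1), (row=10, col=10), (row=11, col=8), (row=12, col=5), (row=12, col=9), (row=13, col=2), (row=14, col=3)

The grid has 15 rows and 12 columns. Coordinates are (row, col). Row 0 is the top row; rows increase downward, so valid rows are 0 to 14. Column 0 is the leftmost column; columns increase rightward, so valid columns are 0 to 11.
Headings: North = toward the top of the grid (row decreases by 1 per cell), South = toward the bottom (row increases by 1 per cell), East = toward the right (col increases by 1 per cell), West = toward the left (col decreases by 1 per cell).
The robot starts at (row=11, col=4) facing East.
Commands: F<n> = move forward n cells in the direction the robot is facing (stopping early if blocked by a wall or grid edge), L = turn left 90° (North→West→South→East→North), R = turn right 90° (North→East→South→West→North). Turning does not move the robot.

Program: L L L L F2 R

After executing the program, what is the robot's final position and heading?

Start: (row=11, col=4), facing East
  L: turn left, now facing North
  L: turn left, now facing West
  L: turn left, now facing South
  L: turn left, now facing East
  F2: move forward 2, now at (row=11, col=6)
  R: turn right, now facing South
Final: (row=11, col=6), facing South

Answer: Final position: (row=11, col=6), facing South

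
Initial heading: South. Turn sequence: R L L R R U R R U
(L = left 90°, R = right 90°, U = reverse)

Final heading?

Start: South
  R (right (90° clockwise)) -> West
  L (left (90° counter-clockwise)) -> South
  L (left (90° counter-clockwise)) -> East
  R (right (90° clockwise)) -> South
  R (right (90° clockwise)) -> West
  U (U-turn (180°)) -> East
  R (right (90° clockwise)) -> South
  R (right (90° clockwise)) -> West
  U (U-turn (180°)) -> East
Final: East

Answer: Final heading: East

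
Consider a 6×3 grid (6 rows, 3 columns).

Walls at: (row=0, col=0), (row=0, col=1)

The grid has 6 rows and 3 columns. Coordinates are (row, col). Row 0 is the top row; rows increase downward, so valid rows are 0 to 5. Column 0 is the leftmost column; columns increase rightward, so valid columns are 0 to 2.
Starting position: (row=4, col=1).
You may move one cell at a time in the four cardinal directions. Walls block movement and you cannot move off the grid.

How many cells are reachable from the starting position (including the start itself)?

Answer: Reachable cells: 16

Derivation:
BFS flood-fill from (row=4, col=1):
  Distance 0: (row=4, col=1)
  Distance 1: (row=3, col=1), (row=4, col=0), (row=4, col=2), (row=5, col=1)
  Distance 2: (row=2, col=1), (row=3, col=0), (row=3, col=2), (row=5, col=0), (row=5, col=2)
  Distance 3: (row=1, col=1), (row=2, col=0), (row=2, col=2)
  Distance 4: (row=1, col=0), (row=1, col=2)
  Distance 5: (row=0, col=2)
Total reachable: 16 (grid has 16 open cells total)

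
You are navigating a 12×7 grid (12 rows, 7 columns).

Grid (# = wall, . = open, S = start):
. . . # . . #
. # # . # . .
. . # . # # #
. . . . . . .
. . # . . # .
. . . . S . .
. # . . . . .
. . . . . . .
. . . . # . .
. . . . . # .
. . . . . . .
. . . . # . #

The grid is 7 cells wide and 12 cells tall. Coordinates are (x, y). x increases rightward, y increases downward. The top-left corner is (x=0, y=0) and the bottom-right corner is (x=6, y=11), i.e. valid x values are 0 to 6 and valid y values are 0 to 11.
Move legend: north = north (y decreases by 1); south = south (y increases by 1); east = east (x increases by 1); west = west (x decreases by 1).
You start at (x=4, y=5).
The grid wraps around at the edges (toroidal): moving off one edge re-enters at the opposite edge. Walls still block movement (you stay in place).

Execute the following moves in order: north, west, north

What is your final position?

Start: (x=4, y=5)
  north (north): (x=4, y=5) -> (x=4, y=4)
  west (west): (x=4, y=4) -> (x=3, y=4)
  north (north): (x=3, y=4) -> (x=3, y=3)
Final: (x=3, y=3)

Answer: Final position: (x=3, y=3)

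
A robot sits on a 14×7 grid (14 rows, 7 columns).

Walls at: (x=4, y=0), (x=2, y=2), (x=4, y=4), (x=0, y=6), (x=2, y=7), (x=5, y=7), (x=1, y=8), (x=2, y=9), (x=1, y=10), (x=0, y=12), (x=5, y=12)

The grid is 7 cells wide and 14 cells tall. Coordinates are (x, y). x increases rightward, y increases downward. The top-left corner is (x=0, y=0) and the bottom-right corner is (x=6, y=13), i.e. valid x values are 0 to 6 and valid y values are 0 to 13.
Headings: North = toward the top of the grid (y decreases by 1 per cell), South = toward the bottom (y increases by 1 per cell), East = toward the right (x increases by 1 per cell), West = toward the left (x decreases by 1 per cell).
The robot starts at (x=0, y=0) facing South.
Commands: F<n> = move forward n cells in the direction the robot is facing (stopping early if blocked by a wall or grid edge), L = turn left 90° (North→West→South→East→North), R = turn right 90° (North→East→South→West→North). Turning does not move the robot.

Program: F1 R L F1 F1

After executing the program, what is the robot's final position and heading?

Answer: Final position: (x=0, y=3), facing South

Derivation:
Start: (x=0, y=0), facing South
  F1: move forward 1, now at (x=0, y=1)
  R: turn right, now facing West
  L: turn left, now facing South
  F1: move forward 1, now at (x=0, y=2)
  F1: move forward 1, now at (x=0, y=3)
Final: (x=0, y=3), facing South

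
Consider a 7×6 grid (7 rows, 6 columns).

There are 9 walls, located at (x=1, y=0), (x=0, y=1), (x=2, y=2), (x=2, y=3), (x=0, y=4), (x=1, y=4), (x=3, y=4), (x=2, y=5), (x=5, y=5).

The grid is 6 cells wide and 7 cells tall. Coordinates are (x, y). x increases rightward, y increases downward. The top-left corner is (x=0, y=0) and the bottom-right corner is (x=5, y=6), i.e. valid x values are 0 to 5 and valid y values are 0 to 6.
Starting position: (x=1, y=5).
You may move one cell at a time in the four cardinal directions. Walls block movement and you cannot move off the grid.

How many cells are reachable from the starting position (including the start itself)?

BFS flood-fill from (x=1, y=5):
  Distance 0: (x=1, y=5)
  Distance 1: (x=0, y=5), (x=1, y=6)
  Distance 2: (x=0, y=6), (x=2, y=6)
  Distance 3: (x=3, y=6)
  Distance 4: (x=3, y=5), (x=4, y=6)
  Distance 5: (x=4, y=5), (x=5, y=6)
  Distance 6: (x=4, y=4)
  Distance 7: (x=4, y=3), (x=5, y=4)
  Distance 8: (x=4, y=2), (x=3, y=3), (x=5, y=3)
  Distance 9: (x=4, y=1), (x=3, y=2), (x=5, y=2)
  Distance 10: (x=4, y=0), (x=3, y=1), (x=5, y=1)
  Distance 11: (x=3, y=0), (x=5, y=0), (x=2, y=1)
  Distance 12: (x=2, y=0), (x=1, y=1)
  Distance 13: (x=1, y=2)
  Distance 14: (x=0, y=2), (x=1, y=3)
  Distance 15: (x=0, y=3)
Total reachable: 31 (grid has 33 open cells total)

Answer: Reachable cells: 31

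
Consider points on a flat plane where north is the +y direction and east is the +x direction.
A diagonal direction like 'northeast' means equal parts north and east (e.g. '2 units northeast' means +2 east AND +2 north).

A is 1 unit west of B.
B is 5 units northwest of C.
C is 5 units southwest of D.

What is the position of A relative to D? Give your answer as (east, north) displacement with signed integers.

Answer: A is at (east=-11, north=0) relative to D.

Derivation:
Place D at the origin (east=0, north=0).
  C is 5 units southwest of D: delta (east=-5, north=-5); C at (east=-5, north=-5).
  B is 5 units northwest of C: delta (east=-5, north=+5); B at (east=-10, north=0).
  A is 1 unit west of B: delta (east=-1, north=+0); A at (east=-11, north=0).
Therefore A relative to D: (east=-11, north=0).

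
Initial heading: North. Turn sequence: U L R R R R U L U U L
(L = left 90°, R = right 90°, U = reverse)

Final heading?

Answer: Final heading: East

Derivation:
Start: North
  U (U-turn (180°)) -> South
  L (left (90° counter-clockwise)) -> East
  R (right (90° clockwise)) -> South
  R (right (90° clockwise)) -> West
  R (right (90° clockwise)) -> North
  R (right (90° clockwise)) -> East
  U (U-turn (180°)) -> West
  L (left (90° counter-clockwise)) -> South
  U (U-turn (180°)) -> North
  U (U-turn (180°)) -> South
  L (left (90° counter-clockwise)) -> East
Final: East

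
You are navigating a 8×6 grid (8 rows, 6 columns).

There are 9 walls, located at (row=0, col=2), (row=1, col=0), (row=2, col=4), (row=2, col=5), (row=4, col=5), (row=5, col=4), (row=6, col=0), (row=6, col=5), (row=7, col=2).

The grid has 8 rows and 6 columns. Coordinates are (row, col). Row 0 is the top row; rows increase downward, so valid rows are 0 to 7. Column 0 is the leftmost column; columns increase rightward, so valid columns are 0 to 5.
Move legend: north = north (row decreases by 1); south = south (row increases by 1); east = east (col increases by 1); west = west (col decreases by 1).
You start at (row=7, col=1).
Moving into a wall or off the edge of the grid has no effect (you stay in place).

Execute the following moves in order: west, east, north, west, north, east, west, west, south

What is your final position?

Answer: Final position: (row=5, col=0)

Derivation:
Start: (row=7, col=1)
  west (west): (row=7, col=1) -> (row=7, col=0)
  east (east): (row=7, col=0) -> (row=7, col=1)
  north (north): (row=7, col=1) -> (row=6, col=1)
  west (west): blocked, stay at (row=6, col=1)
  north (north): (row=6, col=1) -> (row=5, col=1)
  east (east): (row=5, col=1) -> (row=5, col=2)
  west (west): (row=5, col=2) -> (row=5, col=1)
  west (west): (row=5, col=1) -> (row=5, col=0)
  south (south): blocked, stay at (row=5, col=0)
Final: (row=5, col=0)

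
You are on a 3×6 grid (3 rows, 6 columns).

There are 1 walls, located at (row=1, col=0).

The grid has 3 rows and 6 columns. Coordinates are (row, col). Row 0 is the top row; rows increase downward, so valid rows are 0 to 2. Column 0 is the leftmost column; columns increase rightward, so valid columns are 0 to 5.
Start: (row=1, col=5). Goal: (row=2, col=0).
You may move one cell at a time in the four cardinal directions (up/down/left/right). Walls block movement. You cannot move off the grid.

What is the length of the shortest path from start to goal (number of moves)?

BFS from (row=1, col=5) until reaching (row=2, col=0):
  Distance 0: (row=1, col=5)
  Distance 1: (row=0, col=5), (row=1, col=4), (row=2, col=5)
  Distance 2: (row=0, col=4), (row=1, col=3), (row=2, col=4)
  Distance 3: (row=0, col=3), (row=1, col=2), (row=2, col=3)
  Distance 4: (row=0, col=2), (row=1, col=1), (row=2, col=2)
  Distance 5: (row=0, col=1), (row=2, col=1)
  Distance 6: (row=0, col=0), (row=2, col=0)  <- goal reached here
One shortest path (6 moves): (row=1, col=5) -> (row=1, col=4) -> (row=1, col=3) -> (row=1, col=2) -> (row=1, col=1) -> (row=2, col=1) -> (row=2, col=0)

Answer: Shortest path length: 6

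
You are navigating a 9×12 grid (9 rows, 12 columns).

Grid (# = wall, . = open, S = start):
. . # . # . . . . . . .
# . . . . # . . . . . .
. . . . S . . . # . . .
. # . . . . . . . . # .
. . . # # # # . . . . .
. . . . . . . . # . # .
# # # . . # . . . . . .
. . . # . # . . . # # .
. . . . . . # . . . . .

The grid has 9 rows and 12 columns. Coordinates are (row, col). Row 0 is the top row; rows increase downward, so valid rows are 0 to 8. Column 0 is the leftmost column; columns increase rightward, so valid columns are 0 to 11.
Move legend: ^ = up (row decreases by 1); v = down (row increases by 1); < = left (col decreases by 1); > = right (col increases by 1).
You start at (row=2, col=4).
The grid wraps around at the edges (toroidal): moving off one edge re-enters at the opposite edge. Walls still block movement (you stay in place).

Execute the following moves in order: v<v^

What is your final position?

Start: (row=2, col=4)
  v (down): (row=2, col=4) -> (row=3, col=4)
  < (left): (row=3, col=4) -> (row=3, col=3)
  v (down): blocked, stay at (row=3, col=3)
  ^ (up): (row=3, col=3) -> (row=2, col=3)
Final: (row=2, col=3)

Answer: Final position: (row=2, col=3)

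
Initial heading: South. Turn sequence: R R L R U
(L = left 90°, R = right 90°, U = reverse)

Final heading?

Answer: Final heading: South

Derivation:
Start: South
  R (right (90° clockwise)) -> West
  R (right (90° clockwise)) -> North
  L (left (90° counter-clockwise)) -> West
  R (right (90° clockwise)) -> North
  U (U-turn (180°)) -> South
Final: South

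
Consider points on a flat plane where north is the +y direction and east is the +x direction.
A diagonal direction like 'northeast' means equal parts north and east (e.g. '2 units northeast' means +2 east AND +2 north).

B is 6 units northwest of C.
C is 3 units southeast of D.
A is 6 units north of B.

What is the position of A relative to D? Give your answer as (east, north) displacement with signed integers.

Answer: A is at (east=-3, north=9) relative to D.

Derivation:
Place D at the origin (east=0, north=0).
  C is 3 units southeast of D: delta (east=+3, north=-3); C at (east=3, north=-3).
  B is 6 units northwest of C: delta (east=-6, north=+6); B at (east=-3, north=3).
  A is 6 units north of B: delta (east=+0, north=+6); A at (east=-3, north=9).
Therefore A relative to D: (east=-3, north=9).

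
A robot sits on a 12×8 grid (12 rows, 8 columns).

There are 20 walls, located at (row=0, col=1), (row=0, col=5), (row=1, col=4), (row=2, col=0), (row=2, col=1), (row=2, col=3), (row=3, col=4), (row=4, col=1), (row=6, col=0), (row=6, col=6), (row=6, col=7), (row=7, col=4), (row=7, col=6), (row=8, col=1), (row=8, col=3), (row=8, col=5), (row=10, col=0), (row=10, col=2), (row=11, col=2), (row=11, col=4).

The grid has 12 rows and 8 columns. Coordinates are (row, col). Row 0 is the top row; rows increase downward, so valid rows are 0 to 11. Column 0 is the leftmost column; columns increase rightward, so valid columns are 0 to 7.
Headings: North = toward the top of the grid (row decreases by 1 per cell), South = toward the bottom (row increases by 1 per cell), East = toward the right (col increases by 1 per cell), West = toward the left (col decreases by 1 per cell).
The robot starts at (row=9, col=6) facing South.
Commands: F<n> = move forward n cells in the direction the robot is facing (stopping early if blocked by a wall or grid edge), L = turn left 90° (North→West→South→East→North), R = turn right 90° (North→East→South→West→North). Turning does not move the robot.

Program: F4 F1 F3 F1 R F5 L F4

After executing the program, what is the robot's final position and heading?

Start: (row=9, col=6), facing South
  F4: move forward 2/4 (blocked), now at (row=11, col=6)
  F1: move forward 0/1 (blocked), now at (row=11, col=6)
  F3: move forward 0/3 (blocked), now at (row=11, col=6)
  F1: move forward 0/1 (blocked), now at (row=11, col=6)
  R: turn right, now facing West
  F5: move forward 1/5 (blocked), now at (row=11, col=5)
  L: turn left, now facing South
  F4: move forward 0/4 (blocked), now at (row=11, col=5)
Final: (row=11, col=5), facing South

Answer: Final position: (row=11, col=5), facing South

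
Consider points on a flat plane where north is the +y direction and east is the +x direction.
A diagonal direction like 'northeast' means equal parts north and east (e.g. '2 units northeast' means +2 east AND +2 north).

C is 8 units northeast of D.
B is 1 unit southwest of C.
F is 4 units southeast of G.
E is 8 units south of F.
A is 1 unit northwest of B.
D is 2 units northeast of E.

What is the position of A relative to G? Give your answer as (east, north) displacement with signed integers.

Place G at the origin (east=0, north=0).
  F is 4 units southeast of G: delta (east=+4, north=-4); F at (east=4, north=-4).
  E is 8 units south of F: delta (east=+0, north=-8); E at (east=4, north=-12).
  D is 2 units northeast of E: delta (east=+2, north=+2); D at (east=6, north=-10).
  C is 8 units northeast of D: delta (east=+8, north=+8); C at (east=14, north=-2).
  B is 1 unit southwest of C: delta (east=-1, north=-1); B at (east=13, north=-3).
  A is 1 unit northwest of B: delta (east=-1, north=+1); A at (east=12, north=-2).
Therefore A relative to G: (east=12, north=-2).

Answer: A is at (east=12, north=-2) relative to G.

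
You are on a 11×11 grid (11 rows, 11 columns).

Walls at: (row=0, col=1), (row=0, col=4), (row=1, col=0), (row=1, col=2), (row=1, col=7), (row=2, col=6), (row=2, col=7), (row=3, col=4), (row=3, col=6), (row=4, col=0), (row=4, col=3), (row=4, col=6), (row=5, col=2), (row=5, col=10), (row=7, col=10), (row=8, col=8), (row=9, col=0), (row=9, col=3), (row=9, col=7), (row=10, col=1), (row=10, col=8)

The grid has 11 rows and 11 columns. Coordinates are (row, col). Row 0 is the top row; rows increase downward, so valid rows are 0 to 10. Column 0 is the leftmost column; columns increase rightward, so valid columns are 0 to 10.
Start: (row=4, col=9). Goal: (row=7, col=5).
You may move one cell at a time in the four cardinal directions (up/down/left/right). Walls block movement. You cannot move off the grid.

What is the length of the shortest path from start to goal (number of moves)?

Answer: Shortest path length: 7

Derivation:
BFS from (row=4, col=9) until reaching (row=7, col=5):
  Distance 0: (row=4, col=9)
  Distance 1: (row=3, col=9), (row=4, col=8), (row=4, col=10), (row=5, col=9)
  Distance 2: (row=2, col=9), (row=3, col=8), (row=3, col=10), (row=4, col=7), (row=5, col=8), (row=6, col=9)
  Distance 3: (row=1, col=9), (row=2, col=8), (row=2, col=10), (row=3, col=7), (row=5, col=7), (row=6, col=8), (row=6, col=10), (row=7, col=9)
  Distance 4: (row=0, col=9), (row=1, col=8), (row=1, col=10), (row=5, col=6), (row=6, col=7), (row=7, col=8), (row=8, col=9)
  Distance 5: (row=0, col=8), (row=0, col=10), (row=5, col=5), (row=6, col=6), (row=7, col=7), (row=8, col=10), (row=9, col=9)
  Distance 6: (row=0, col=7), (row=4, col=5), (row=5, col=4), (row=6, col=5), (row=7, col=6), (row=8, col=7), (row=9, col=8), (row=9, col=10), (row=10, col=9)
  Distance 7: (row=0, col=6), (row=3, col=5), (row=4, col=4), (row=5, col=3), (row=6, col=4), (row=7, col=5), (row=8, col=6), (row=10, col=10)  <- goal reached here
One shortest path (7 moves): (row=4, col=9) -> (row=4, col=8) -> (row=4, col=7) -> (row=5, col=7) -> (row=5, col=6) -> (row=5, col=5) -> (row=6, col=5) -> (row=7, col=5)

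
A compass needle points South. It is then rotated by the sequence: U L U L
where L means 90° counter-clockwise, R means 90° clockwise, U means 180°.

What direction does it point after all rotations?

Start: South
  U (U-turn (180°)) -> North
  L (left (90° counter-clockwise)) -> West
  U (U-turn (180°)) -> East
  L (left (90° counter-clockwise)) -> North
Final: North

Answer: Final heading: North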